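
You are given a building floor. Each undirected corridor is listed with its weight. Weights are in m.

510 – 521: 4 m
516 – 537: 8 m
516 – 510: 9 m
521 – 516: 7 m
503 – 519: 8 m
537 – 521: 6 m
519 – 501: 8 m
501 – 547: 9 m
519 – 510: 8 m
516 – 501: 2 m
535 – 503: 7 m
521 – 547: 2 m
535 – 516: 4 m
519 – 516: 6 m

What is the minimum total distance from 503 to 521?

Compare a few routes:
503–535–516–501–547–521: 7+4+2+9+2 = 24
503–535–516–521: 7+4+7 = 18
503–519–510–521: 8+8+4 = 20
503–519–516–521: 8+6+7 = 21
The minimum is 18 m via 503–535–516–521.

18 m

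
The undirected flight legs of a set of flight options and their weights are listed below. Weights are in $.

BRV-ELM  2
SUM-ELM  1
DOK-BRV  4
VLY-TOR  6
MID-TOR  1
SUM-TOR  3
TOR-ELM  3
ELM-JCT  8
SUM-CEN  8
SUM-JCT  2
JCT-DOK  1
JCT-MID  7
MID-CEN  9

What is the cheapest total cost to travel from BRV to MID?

Shortest distances from BRV:
BRV: 0
ELM: 2  (via BRV)
SUM: 3  (via ELM)
DOK: 4  (via BRV)
JCT: 5  (via SUM)
TOR: 5  (via ELM)
MID: 6  (via TOR)
Shortest route: BRV–ELM–TOR–MID = $6.

$6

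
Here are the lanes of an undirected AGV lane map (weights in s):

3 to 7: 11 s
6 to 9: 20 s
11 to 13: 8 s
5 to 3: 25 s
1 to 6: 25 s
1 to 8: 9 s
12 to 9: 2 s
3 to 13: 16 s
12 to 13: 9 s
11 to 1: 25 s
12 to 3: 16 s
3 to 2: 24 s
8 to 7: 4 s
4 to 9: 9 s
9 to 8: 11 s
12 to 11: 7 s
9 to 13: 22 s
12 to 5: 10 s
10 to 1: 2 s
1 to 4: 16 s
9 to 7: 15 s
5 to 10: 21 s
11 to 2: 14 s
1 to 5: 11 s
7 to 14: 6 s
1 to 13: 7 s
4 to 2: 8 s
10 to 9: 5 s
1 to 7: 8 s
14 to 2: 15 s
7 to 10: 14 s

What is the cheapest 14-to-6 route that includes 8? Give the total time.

Shortest 14→8: 14–7–8 = 10
Best 8 to 6: 8–9–6 costing 31
Total via 8: 10 + 31 = 41 s.

41 s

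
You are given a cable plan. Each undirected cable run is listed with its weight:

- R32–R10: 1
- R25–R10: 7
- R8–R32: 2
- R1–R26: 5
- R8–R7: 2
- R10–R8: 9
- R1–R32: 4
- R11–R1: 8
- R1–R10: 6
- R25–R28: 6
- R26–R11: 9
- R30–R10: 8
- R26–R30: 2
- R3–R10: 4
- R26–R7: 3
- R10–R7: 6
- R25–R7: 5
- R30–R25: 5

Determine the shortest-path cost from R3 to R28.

Enumerating some paths:
R3–R10–R32–R8–R7–R25–R28: 4+1+2+2+5+6 = 20
R3–R10–R25–R28: 4+7+6 = 17
The minimum is 17 via R3–R10–R25–R28.

17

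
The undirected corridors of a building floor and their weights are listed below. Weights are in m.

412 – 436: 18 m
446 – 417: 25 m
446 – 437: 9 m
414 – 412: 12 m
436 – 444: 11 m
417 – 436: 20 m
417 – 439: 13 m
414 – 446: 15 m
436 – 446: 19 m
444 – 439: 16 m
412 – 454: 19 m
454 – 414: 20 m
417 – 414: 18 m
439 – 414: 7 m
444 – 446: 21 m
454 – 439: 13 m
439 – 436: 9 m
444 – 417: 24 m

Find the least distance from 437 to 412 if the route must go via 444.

Best 437 to 444: 437 → 446 → 444 costing 30
Best 444 to 412: 444 → 436 → 412 costing 29
Total via 444: 30 + 29 = 59 m.

59 m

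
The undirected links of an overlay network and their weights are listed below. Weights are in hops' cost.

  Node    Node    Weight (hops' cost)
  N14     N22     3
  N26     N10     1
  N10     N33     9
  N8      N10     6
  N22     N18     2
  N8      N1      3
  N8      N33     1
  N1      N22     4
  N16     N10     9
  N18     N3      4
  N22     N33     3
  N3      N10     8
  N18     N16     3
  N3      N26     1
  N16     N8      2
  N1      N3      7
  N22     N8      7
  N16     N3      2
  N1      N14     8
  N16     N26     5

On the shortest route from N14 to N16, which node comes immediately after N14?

N22

Candidate routes:
N14–N22–N33–N8–N16: 3+3+1+2 = 9
N14–N22–N18–N16: 3+2+3 = 8
The minimum is 8 hops' cost via N14–N22–N18–N16.
So from N14 the first move is to N22.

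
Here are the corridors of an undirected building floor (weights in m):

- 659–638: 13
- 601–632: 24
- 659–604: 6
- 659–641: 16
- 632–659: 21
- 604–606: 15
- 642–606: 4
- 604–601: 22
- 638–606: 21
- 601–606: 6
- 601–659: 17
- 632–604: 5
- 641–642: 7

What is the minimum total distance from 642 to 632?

Settle nodes by increasing distance from 642:
642: 0
606: 4  (via 642)
641: 7  (via 642)
601: 10  (via 606)
604: 19  (via 606)
659: 23  (via 641)
632: 24  (via 604)
Shortest route: 642–606–604–632 = 24 m.

24 m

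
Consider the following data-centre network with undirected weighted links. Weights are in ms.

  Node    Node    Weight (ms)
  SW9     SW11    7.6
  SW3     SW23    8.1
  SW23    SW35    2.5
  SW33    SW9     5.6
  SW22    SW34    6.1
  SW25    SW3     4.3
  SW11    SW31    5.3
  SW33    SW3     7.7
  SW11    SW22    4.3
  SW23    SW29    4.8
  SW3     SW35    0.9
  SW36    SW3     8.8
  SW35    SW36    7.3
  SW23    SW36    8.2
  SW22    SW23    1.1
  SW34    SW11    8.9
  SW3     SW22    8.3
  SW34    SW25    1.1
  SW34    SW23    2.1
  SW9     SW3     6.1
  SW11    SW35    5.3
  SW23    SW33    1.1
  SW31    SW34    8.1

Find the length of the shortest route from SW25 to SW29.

Running Dijkstra from SW25:
SW25: 0
SW34: 1.1  (via SW25)
SW23: 3.2  (via SW34)
SW22: 4.3  (via SW23)
SW3: 4.3  (via SW25)
SW33: 4.3  (via SW23)
SW35: 5.2  (via SW3)
SW29: 8  (via SW23)
Shortest route: SW25–SW34–SW23–SW29 = 8 ms.

8 ms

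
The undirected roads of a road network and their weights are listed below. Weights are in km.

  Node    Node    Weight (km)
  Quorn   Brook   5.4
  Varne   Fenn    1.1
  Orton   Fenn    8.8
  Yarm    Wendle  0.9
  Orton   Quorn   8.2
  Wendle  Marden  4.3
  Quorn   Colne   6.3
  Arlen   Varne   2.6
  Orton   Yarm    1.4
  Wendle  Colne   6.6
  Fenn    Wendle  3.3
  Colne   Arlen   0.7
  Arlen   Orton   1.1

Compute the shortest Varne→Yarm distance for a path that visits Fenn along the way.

Shortest Varne→Fenn: Varne–Fenn = 1.1
Shortest Fenn→Yarm: Fenn–Wendle–Yarm = 4.2
Total via Fenn: 1.1 + 4.2 = 5.3 km.

5.3 km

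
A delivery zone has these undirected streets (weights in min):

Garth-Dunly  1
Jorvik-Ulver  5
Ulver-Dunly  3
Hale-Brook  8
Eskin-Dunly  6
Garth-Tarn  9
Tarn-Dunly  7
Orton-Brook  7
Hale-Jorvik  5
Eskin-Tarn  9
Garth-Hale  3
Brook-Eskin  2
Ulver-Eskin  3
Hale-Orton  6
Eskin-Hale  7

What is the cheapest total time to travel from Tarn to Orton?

17 min

Compare a few routes:
Tarn → Eskin → Brook → Orton: 9+2+7 = 18
Tarn → Dunly → Garth → Hale → Orton: 7+1+3+6 = 17
Tarn → Garth → Hale → Orton: 9+3+6 = 18
Tarn → Eskin → Hale → Orton: 9+7+6 = 22
Cheapest is Tarn → Dunly → Garth → Hale → Orton at 17 min.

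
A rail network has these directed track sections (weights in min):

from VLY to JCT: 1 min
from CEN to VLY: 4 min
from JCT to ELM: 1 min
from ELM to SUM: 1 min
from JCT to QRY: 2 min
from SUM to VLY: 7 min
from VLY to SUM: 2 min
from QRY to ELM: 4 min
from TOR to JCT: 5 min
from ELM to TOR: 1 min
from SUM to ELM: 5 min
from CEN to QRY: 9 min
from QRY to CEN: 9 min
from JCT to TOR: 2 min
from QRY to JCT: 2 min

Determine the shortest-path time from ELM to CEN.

17 min

Running Dijkstra from ELM:
ELM: 0
TOR: 1  (via ELM)
SUM: 1  (via ELM)
JCT: 6  (via TOR)
QRY: 8  (via JCT)
VLY: 8  (via SUM)
CEN: 17  (via QRY)
Shortest route: ELM → TOR → JCT → QRY → CEN = 17 min.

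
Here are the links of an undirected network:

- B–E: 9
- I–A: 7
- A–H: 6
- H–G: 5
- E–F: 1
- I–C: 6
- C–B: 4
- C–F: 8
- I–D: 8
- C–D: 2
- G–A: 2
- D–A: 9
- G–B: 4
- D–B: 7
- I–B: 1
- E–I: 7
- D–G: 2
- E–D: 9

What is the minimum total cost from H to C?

Compare a few routes:
H → A → G → D → C: 6+2+2+2 = 12
H → G → D → C: 5+2+2 = 9
The minimum is 9 via H → G → D → C.

9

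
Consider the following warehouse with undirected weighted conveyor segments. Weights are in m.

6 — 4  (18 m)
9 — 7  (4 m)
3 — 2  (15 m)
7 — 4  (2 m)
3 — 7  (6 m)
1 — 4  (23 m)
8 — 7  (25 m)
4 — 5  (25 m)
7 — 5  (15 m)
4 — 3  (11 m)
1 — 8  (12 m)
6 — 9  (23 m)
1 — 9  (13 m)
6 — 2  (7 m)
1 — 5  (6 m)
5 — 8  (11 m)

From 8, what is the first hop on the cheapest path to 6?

Enumerating some paths:
8 → 5 → 7 → 4 → 6: 11+15+2+18 = 46
8 → 7 → 4 → 6: 25+2+18 = 45
Cheapest is 8 → 7 → 4 → 6 at 45 m.
So from 8 the first move is to 7.

7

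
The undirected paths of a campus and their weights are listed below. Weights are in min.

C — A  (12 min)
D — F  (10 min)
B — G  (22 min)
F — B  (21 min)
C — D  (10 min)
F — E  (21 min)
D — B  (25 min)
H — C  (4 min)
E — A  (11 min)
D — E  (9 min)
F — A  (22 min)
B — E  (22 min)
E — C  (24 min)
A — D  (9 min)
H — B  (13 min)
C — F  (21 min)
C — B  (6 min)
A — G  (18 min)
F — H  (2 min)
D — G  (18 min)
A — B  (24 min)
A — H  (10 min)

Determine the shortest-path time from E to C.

19 min

Enumerating some paths:
E–A–H–C: 11+10+4 = 25
E–C: 24 = 24
E–D–C: 9+10 = 19
E–A–C: 11+12 = 23
Cheapest is E–D–C at 19 min.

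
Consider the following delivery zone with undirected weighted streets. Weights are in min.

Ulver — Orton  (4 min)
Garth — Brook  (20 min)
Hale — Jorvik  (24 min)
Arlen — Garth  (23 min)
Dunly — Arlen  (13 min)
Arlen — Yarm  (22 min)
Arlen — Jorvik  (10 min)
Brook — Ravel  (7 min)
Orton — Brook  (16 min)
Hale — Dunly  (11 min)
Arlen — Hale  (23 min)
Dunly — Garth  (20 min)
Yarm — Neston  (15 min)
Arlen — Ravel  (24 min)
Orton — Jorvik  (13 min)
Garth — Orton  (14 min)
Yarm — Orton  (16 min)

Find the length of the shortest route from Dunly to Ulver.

Running Dijkstra from Dunly:
Dunly: 0
Hale: 11  (via Dunly)
Arlen: 13  (via Dunly)
Garth: 20  (via Dunly)
Jorvik: 23  (via Arlen)
Orton: 34  (via Garth)
Yarm: 35  (via Arlen)
Ravel: 37  (via Arlen)
Ulver: 38  (via Orton)
Shortest route: Dunly–Garth–Orton–Ulver = 38 min.

38 min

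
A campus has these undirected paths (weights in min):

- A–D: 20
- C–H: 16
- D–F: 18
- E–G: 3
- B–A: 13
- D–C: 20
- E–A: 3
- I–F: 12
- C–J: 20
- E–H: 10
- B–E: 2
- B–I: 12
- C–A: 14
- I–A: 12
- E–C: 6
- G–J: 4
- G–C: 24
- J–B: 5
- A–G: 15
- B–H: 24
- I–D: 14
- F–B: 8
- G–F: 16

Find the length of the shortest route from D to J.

30 min

Candidate routes:
D–F–B–J: 18+8+5 = 31
D–A–E–B–J: 20+3+2+5 = 30
Cheapest is D–A–E–B–J at 30 min.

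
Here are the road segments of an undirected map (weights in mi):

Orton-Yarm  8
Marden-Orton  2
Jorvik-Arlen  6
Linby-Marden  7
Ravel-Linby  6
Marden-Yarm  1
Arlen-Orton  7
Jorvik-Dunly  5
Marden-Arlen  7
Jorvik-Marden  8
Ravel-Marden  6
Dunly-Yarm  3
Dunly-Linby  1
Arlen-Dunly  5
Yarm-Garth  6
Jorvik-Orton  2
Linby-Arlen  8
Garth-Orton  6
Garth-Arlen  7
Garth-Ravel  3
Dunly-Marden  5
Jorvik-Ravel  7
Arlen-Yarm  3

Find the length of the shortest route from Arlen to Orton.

6 mi

Enumerating some paths:
Arlen - Orton: 7 = 7
Arlen - Marden - Orton: 7+2 = 9
Arlen - Yarm - Marden - Orton: 3+1+2 = 6
Arlen - Jorvik - Orton: 6+2 = 8
Cheapest is Arlen - Yarm - Marden - Orton at 6 mi.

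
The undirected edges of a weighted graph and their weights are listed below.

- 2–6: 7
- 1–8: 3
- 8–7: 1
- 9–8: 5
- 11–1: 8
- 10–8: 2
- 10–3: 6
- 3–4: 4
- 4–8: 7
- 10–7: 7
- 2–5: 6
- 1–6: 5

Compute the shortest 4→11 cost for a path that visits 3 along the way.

Shortest 4→3: 4–3 = 4
Shortest 3→11: 3–10–8–1–11 = 19
Total via 3: 4 + 19 = 23.

23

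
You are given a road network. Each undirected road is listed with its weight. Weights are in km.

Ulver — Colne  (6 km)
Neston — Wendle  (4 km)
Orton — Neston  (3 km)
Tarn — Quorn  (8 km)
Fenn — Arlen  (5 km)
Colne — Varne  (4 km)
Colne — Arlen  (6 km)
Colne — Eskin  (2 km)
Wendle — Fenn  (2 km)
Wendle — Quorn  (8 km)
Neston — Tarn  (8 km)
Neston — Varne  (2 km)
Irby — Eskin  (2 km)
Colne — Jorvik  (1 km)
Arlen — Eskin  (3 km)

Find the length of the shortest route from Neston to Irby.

Compare a few routes:
Neston–Varne–Colne–Arlen–Eskin–Irby: 2+4+6+3+2 = 17
Neston–Wendle–Fenn–Arlen–Eskin–Irby: 4+2+5+3+2 = 16
Neston–Varne–Colne–Eskin–Irby: 2+4+2+2 = 10
Neston–Wendle–Fenn–Arlen–Colne–Eskin–Irby: 4+2+5+6+2+2 = 21
Cheapest is Neston–Varne–Colne–Eskin–Irby at 10 km.

10 km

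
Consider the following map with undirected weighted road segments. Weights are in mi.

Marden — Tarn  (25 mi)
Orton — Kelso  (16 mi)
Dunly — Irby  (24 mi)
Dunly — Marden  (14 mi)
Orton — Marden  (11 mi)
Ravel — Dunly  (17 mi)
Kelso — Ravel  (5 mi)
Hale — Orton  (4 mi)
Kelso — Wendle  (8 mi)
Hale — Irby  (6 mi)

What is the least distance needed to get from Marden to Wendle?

35 mi

Enumerating some paths:
Marden → Orton → Kelso → Wendle: 11+16+8 = 35
Marden → Dunly → Irby → Hale → Orton → Kelso → Wendle: 14+24+6+4+16+8 = 72
Marden → Orton → Hale → Irby → Dunly → Ravel → Kelso → Wendle: 11+4+6+24+17+5+8 = 75
Marden → Dunly → Ravel → Kelso → Wendle: 14+17+5+8 = 44
The minimum is 35 mi via Marden → Orton → Kelso → Wendle.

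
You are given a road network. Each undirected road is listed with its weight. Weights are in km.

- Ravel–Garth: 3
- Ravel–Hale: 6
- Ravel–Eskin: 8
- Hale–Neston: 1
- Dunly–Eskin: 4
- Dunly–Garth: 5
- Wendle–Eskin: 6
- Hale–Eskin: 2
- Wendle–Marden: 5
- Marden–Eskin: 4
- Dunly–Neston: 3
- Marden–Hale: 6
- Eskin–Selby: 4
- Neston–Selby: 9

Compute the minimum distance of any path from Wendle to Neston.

9 km

Shortest distances from Wendle:
Wendle: 0
Marden: 5  (via Wendle)
Eskin: 6  (via Wendle)
Hale: 8  (via Eskin)
Neston: 9  (via Hale)
Shortest route: Wendle → Eskin → Hale → Neston = 9 km.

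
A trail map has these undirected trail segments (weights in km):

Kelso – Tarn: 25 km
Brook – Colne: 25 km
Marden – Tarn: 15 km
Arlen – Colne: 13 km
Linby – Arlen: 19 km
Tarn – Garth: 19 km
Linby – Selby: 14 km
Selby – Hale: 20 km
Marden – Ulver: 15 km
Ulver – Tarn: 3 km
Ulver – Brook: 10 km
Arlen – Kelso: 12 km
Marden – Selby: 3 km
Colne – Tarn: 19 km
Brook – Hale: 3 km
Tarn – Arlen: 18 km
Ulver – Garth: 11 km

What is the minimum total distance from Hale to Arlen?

Settle nodes by increasing distance from Hale:
Hale: 0
Brook: 3  (via Hale)
Ulver: 13  (via Brook)
Tarn: 16  (via Ulver)
Selby: 20  (via Hale)
Marden: 23  (via Selby)
Garth: 24  (via Ulver)
Colne: 28  (via Brook)
Arlen: 34  (via Tarn)
Shortest route: Hale → Brook → Ulver → Tarn → Arlen = 34 km.

34 km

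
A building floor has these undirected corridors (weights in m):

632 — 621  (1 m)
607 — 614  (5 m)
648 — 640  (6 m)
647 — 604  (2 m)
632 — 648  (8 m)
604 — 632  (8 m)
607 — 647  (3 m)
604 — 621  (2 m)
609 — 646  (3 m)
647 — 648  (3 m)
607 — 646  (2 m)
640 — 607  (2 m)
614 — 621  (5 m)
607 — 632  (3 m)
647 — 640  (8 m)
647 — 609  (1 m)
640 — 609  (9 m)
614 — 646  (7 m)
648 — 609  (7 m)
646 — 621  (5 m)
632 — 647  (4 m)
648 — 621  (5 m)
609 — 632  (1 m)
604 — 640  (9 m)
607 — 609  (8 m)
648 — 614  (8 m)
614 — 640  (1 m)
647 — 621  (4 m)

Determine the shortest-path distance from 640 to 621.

6 m

Running Dijkstra from 640:
640: 0
614: 1  (via 640)
607: 2  (via 640)
646: 4  (via 607)
647: 5  (via 607)
632: 5  (via 607)
609: 6  (via 647)
621: 6  (via 614)
Shortest route: 640 → 614 → 621 = 6 m.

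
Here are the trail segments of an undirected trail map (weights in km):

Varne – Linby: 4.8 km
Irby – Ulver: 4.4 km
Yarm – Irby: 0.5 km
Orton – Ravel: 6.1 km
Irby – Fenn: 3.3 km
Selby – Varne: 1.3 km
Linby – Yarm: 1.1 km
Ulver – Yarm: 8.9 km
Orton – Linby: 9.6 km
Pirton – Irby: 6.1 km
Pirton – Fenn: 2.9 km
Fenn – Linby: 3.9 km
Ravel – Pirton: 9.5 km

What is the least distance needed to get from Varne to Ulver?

10.8 km

Enumerating some paths:
Varne - Linby - Fenn - Irby - Yarm - Ulver: 4.8+3.9+3.3+0.5+8.9 = 21.4
Varne - Linby - Yarm - Ulver: 4.8+1.1+8.9 = 14.8
Varne - Linby - Yarm - Irby - Ulver: 4.8+1.1+0.5+4.4 = 10.8
Varne - Linby - Fenn - Irby - Ulver: 4.8+3.9+3.3+4.4 = 16.4
The minimum is 10.8 km via Varne - Linby - Yarm - Irby - Ulver.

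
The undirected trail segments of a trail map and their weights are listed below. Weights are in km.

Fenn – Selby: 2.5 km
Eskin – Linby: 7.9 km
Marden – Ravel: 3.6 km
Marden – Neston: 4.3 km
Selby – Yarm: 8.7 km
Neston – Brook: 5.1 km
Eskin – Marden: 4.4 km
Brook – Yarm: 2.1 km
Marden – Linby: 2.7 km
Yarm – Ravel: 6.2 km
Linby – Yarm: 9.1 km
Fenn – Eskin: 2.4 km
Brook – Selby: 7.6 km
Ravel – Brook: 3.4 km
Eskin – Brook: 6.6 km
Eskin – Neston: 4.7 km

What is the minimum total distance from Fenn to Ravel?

10.4 km

Settle nodes by increasing distance from Fenn:
Fenn: 0
Eskin: 2.4  (via Fenn)
Selby: 2.5  (via Fenn)
Marden: 6.8  (via Eskin)
Neston: 7.1  (via Eskin)
Brook: 9  (via Eskin)
Linby: 9.5  (via Marden)
Ravel: 10.4  (via Marden)
Shortest route: Fenn → Eskin → Marden → Ravel = 10.4 km.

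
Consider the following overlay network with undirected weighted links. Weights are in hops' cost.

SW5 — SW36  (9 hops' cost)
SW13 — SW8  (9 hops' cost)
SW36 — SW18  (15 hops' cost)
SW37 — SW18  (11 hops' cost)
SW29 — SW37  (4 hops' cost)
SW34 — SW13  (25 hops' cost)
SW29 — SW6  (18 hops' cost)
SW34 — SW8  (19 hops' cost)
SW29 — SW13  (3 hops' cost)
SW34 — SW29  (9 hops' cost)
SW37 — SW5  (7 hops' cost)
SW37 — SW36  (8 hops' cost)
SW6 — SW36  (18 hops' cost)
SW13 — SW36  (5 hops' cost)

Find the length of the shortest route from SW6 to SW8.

Enumerating some paths:
SW6 - SW29 - SW13 - SW8: 18+3+9 = 30
SW6 - SW36 - SW13 - SW8: 18+5+9 = 32
The minimum is 30 hops' cost via SW6 - SW29 - SW13 - SW8.

30 hops' cost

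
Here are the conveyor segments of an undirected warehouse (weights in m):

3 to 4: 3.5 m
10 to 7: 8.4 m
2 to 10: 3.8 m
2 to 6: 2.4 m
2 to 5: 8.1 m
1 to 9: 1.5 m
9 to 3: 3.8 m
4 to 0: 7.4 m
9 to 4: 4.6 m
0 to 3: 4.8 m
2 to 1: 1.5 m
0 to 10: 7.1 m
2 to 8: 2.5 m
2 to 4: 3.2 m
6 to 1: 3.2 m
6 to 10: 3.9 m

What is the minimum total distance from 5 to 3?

14.8 m

Shortest distances from 5:
5: 0
2: 8.1  (via 5)
1: 9.6  (via 2)
6: 10.5  (via 2)
8: 10.6  (via 2)
9: 11.1  (via 1)
4: 11.3  (via 2)
10: 11.9  (via 2)
3: 14.8  (via 4)
Shortest route: 5–2–4–3 = 14.8 m.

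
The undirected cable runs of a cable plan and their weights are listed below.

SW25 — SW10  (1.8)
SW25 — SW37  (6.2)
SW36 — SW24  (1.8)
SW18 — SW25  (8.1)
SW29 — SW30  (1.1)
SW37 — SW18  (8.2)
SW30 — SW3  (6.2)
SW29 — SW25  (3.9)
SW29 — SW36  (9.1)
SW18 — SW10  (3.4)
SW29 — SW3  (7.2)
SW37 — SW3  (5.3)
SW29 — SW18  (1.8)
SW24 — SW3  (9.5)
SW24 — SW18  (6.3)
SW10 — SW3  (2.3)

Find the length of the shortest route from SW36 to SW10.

Settle nodes by increasing distance from SW36:
SW36: 0
SW24: 1.8  (via SW36)
SW18: 8.1  (via SW24)
SW29: 9.1  (via SW36)
SW30: 10.2  (via SW29)
SW3: 11.3  (via SW24)
SW10: 11.5  (via SW18)
Shortest route: SW36 → SW24 → SW18 → SW10 = 11.5.

11.5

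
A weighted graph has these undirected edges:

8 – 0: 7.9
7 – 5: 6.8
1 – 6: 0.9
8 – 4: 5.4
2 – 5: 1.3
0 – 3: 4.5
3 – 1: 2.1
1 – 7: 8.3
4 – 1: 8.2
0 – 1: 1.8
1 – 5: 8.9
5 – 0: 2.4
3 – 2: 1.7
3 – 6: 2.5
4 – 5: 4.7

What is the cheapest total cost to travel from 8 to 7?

16.9

Settle nodes by increasing distance from 8:
8: 0
4: 5.4  (via 8)
0: 7.9  (via 8)
1: 9.7  (via 0)
5: 10.1  (via 4)
6: 10.6  (via 1)
2: 11.4  (via 5)
3: 11.8  (via 1)
7: 16.9  (via 5)
Shortest route: 8 → 4 → 5 → 7 = 16.9.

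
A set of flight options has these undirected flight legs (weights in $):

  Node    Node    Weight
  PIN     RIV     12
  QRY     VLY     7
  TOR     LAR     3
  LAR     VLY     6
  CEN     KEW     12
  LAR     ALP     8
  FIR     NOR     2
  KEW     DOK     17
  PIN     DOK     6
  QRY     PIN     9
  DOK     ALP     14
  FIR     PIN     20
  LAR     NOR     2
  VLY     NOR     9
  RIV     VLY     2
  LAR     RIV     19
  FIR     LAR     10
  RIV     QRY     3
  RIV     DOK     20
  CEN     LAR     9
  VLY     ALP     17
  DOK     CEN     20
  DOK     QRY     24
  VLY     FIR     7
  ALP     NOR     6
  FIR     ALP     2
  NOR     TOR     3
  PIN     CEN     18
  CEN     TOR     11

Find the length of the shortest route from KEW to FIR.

$25

Candidate routes:
KEW → CEN → TOR → NOR → FIR: 12+11+3+2 = 28
KEW → CEN → LAR → TOR → NOR → FIR: 12+9+3+3+2 = 29
KEW → CEN → TOR → LAR → NOR → FIR: 12+11+3+2+2 = 30
KEW → CEN → LAR → NOR → FIR: 12+9+2+2 = 25
The minimum is $25 via KEW → CEN → LAR → NOR → FIR.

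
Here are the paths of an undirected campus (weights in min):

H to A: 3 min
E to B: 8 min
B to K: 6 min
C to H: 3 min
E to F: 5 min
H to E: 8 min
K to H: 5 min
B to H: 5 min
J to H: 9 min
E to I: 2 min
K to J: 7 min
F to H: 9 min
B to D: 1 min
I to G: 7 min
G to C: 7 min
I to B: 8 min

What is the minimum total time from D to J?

14 min

Settle nodes by increasing distance from D:
D: 0
B: 1  (via D)
H: 6  (via B)
K: 7  (via B)
A: 9  (via H)
C: 9  (via H)
E: 9  (via B)
I: 9  (via B)
F: 14  (via E)
J: 14  (via K)
Shortest route: D–B–K–J = 14 min.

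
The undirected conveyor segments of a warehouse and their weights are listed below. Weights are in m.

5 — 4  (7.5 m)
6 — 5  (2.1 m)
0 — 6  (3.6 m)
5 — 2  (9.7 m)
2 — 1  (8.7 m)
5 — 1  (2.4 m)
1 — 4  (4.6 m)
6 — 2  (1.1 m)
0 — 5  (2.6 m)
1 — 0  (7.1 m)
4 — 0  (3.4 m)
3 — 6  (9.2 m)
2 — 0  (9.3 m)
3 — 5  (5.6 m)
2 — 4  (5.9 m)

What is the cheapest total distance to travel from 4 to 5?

Running Dijkstra from 4:
4: 0
0: 3.4  (via 4)
1: 4.6  (via 4)
2: 5.9  (via 4)
5: 6  (via 0)
Shortest route: 4–0–5 = 6 m.

6 m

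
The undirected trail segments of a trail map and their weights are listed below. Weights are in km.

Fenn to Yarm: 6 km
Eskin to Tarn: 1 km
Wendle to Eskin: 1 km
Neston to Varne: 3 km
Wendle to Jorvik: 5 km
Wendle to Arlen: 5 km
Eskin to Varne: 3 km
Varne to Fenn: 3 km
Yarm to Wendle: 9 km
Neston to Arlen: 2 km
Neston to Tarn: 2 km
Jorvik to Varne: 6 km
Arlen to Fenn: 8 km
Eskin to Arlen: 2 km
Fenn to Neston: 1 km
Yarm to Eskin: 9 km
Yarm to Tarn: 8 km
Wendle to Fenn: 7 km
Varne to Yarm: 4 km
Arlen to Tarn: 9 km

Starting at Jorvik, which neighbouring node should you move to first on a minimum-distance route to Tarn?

Compare a few routes:
Jorvik–Varne–Eskin–Tarn: 6+3+1 = 10
Jorvik–Wendle–Eskin–Arlen–Neston–Tarn: 5+1+2+2+2 = 12
Jorvik–Varne–Neston–Tarn: 6+3+2 = 11
Jorvik–Wendle–Eskin–Tarn: 5+1+1 = 7
Cheapest is Jorvik–Wendle–Eskin–Tarn at 7 km.
So from Jorvik the first move is to Wendle.

Wendle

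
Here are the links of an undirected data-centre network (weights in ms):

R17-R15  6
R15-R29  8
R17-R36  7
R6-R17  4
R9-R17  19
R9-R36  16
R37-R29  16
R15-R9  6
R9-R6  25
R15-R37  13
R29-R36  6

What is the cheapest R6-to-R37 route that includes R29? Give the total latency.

33 ms

Best R6 to R29: R6 → R17 → R36 → R29 costing 17
Shortest R29→R37: R29 → R37 = 16
Total via R29: 17 + 16 = 33 ms.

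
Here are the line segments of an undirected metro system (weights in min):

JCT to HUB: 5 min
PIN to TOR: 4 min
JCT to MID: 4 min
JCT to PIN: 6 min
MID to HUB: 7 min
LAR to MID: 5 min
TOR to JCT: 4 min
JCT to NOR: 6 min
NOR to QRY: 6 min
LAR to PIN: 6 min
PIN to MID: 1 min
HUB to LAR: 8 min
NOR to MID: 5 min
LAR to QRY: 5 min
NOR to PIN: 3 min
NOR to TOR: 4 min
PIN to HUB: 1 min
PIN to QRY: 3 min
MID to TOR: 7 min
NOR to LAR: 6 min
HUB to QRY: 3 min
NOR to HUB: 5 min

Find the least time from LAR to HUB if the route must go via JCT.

14 min

Best LAR to JCT: LAR → MID → JCT costing 9
Shortest JCT→HUB: JCT → HUB = 5
Total via JCT: 9 + 5 = 14 min.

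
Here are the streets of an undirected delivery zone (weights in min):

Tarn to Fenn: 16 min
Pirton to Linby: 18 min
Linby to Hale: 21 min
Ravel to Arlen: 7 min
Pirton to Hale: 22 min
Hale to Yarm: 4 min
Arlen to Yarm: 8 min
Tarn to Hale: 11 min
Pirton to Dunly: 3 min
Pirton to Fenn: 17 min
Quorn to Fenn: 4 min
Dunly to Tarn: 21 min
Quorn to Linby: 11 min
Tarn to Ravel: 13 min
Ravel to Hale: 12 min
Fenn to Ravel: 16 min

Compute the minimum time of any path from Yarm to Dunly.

29 min

Settle nodes by increasing distance from Yarm:
Yarm: 0
Hale: 4  (via Yarm)
Arlen: 8  (via Yarm)
Ravel: 15  (via Arlen)
Tarn: 15  (via Hale)
Linby: 25  (via Hale)
Pirton: 26  (via Hale)
Dunly: 29  (via Pirton)
Shortest route: Yarm → Hale → Pirton → Dunly = 29 min.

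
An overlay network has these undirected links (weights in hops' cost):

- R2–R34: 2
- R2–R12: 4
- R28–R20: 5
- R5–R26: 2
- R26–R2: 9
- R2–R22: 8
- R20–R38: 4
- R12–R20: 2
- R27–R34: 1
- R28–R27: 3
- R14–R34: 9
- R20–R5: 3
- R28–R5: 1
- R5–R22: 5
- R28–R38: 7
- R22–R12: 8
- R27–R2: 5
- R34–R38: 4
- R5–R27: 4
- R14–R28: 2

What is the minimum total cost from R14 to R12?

8 hops' cost

Enumerating some paths:
R14 - R28 - R5 - R20 - R12: 2+1+3+2 = 8
R14 - R28 - R27 - R34 - R2 - R12: 2+3+1+2+4 = 12
R14 - R28 - R20 - R12: 2+5+2 = 9
Cheapest is R14 - R28 - R5 - R20 - R12 at 8 hops' cost.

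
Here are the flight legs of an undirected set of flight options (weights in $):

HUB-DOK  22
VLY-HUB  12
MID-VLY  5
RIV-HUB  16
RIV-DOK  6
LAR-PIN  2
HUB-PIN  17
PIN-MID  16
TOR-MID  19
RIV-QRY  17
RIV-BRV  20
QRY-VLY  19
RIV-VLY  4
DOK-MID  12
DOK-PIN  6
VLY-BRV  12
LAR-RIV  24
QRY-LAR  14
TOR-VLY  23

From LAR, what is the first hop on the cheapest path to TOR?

Compare a few routes:
LAR → PIN → DOK → RIV → VLY → TOR: 2+6+6+4+23 = 41
LAR → PIN → DOK → RIV → VLY → MID → TOR: 2+6+6+4+5+19 = 42
LAR → PIN → DOK → MID → TOR: 2+6+12+19 = 39
LAR → PIN → MID → TOR: 2+16+19 = 37
Cheapest is LAR → PIN → MID → TOR at $37.
So from LAR the first move is to PIN.

PIN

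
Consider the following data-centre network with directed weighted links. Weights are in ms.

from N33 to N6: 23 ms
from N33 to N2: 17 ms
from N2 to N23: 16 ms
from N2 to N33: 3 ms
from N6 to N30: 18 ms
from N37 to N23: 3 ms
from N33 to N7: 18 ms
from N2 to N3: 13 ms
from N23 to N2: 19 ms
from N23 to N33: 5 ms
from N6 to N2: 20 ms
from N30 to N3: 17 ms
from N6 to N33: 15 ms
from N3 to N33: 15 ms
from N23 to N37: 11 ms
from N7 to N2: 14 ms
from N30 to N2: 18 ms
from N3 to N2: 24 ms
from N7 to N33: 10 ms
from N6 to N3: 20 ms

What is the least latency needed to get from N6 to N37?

47 ms

Candidate routes:
N6 - N2 - N23 - N37: 20+16+11 = 47
N6 - N33 - N2 - N23 - N37: 15+17+16+11 = 59
The minimum is 47 ms via N6 - N2 - N23 - N37.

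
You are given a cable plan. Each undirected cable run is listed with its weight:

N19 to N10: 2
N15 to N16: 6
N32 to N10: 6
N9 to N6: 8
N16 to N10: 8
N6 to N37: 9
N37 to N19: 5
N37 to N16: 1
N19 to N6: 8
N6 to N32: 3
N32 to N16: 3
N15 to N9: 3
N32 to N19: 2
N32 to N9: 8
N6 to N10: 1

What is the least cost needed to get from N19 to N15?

Enumerating some paths:
N19–N37–N16–N15: 5+1+6 = 12
N19–N32–N16–N15: 2+3+6 = 11
The minimum is 11 via N19–N32–N16–N15.

11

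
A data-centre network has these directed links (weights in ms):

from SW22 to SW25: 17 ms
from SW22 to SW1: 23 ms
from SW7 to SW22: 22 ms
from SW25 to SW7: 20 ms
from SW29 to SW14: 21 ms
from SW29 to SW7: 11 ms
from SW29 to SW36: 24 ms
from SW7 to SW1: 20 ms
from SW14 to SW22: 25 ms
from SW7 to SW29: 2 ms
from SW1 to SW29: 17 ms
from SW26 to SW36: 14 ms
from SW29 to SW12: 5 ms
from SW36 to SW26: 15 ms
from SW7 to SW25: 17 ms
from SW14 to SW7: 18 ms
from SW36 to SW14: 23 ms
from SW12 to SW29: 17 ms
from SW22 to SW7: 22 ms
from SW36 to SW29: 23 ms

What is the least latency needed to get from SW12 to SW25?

Enumerating some paths:
SW12–SW29–SW7–SW22–SW25: 17+11+22+17 = 67
SW12–SW29–SW7–SW25: 17+11+17 = 45
SW12–SW29–SW14–SW7–SW25: 17+21+18+17 = 73
The minimum is 45 ms via SW12–SW29–SW7–SW25.

45 ms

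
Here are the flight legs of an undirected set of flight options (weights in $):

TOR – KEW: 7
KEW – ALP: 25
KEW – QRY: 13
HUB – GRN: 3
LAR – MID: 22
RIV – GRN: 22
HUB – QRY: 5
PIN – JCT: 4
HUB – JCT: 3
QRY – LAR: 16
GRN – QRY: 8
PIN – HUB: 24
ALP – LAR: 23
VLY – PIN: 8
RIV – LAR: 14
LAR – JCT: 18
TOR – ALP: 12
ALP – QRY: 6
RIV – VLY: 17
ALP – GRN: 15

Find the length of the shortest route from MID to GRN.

Compare a few routes:
MID–LAR–RIV–GRN: 22+14+22 = 58
MID–LAR–JCT–HUB–QRY–GRN: 22+18+3+5+8 = 56
MID–LAR–QRY–GRN: 22+16+8 = 46
MID–LAR–ALP–QRY–GRN: 22+23+6+8 = 59
The minimum is $46 via MID–LAR–QRY–GRN.

$46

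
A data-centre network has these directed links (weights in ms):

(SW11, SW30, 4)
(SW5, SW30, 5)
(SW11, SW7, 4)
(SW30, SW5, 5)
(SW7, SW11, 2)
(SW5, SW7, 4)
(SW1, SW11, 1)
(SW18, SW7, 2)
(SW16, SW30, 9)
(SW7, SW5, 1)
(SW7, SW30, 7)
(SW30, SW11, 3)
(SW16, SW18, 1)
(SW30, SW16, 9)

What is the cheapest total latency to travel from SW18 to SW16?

Shortest distances from SW18:
SW18: 0
SW7: 2  (via SW18)
SW5: 3  (via SW7)
SW11: 4  (via SW7)
SW30: 8  (via SW5)
SW16: 17  (via SW30)
Shortest route: SW18 → SW7 → SW5 → SW30 → SW16 = 17 ms.

17 ms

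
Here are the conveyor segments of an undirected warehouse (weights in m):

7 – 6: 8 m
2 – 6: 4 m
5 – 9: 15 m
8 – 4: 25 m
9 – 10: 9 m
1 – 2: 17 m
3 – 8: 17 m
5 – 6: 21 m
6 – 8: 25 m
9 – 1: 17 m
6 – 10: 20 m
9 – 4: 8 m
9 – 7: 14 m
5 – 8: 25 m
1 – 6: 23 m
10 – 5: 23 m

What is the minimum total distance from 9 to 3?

50 m

Running Dijkstra from 9:
9: 0
4: 8  (via 9)
10: 9  (via 9)
7: 14  (via 9)
5: 15  (via 9)
1: 17  (via 9)
6: 22  (via 7)
2: 26  (via 6)
8: 33  (via 4)
3: 50  (via 8)
Shortest route: 9–4–8–3 = 50 m.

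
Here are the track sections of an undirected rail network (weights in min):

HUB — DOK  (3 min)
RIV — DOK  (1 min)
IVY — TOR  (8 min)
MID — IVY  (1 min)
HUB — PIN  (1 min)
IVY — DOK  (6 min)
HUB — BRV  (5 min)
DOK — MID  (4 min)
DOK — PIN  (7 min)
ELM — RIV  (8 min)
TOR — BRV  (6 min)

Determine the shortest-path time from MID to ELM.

13 min

Candidate routes:
MID–DOK–RIV–ELM: 4+1+8 = 13
MID–IVY–TOR–BRV–HUB–DOK–RIV–ELM: 1+8+6+5+3+1+8 = 32
MID–IVY–DOK–RIV–ELM: 1+6+1+8 = 16
The minimum is 13 min via MID–DOK–RIV–ELM.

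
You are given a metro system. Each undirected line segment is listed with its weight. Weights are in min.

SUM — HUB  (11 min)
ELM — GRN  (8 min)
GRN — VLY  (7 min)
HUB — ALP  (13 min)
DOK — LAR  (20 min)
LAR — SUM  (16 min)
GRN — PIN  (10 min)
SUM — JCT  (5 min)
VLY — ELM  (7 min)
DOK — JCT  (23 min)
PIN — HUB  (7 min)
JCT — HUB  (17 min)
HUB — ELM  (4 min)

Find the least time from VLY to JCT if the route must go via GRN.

35 min

Best VLY to GRN: VLY → GRN costing 7
Shortest GRN→JCT: GRN → ELM → HUB → SUM → JCT = 28
Total via GRN: 7 + 28 = 35 min.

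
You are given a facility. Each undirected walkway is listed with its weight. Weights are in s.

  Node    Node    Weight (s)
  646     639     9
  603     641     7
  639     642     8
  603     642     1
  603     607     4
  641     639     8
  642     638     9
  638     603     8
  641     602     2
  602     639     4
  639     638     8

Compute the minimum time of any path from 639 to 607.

Compare a few routes:
639 → 602 → 641 → 603 → 607: 4+2+7+4 = 17
639 → 642 → 603 → 607: 8+1+4 = 13
639 → 641 → 603 → 607: 8+7+4 = 19
The minimum is 13 s via 639 → 642 → 603 → 607.

13 s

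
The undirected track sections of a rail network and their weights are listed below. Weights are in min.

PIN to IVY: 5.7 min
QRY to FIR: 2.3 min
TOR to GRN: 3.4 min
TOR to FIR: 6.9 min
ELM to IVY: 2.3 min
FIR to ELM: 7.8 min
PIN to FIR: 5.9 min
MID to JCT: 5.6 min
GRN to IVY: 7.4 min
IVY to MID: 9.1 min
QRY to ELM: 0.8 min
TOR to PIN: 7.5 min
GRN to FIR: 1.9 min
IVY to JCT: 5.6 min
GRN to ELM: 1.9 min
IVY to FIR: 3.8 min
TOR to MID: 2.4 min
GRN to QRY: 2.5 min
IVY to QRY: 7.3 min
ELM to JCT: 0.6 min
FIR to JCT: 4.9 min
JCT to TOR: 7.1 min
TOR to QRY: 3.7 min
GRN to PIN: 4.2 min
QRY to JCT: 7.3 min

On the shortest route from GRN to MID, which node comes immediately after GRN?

TOR

Compare a few routes:
GRN - QRY - TOR - MID: 2.5+3.7+2.4 = 8.6
GRN - ELM - JCT - MID: 1.9+0.6+5.6 = 8.1
GRN - ELM - QRY - TOR - MID: 1.9+0.8+3.7+2.4 = 8.8
GRN - TOR - MID: 3.4+2.4 = 5.8
Cheapest is GRN - TOR - MID at 5.8 min.
So from GRN the first move is to TOR.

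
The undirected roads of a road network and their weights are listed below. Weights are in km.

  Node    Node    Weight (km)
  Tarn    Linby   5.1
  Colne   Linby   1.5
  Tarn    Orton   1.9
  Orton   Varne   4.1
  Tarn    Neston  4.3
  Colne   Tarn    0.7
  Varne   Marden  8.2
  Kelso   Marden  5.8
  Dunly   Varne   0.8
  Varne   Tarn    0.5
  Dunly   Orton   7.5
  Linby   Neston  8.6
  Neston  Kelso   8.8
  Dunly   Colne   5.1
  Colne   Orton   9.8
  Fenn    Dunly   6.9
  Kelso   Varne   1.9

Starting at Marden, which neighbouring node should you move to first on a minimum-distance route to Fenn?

Kelso

Candidate routes:
Marden–Kelso–Varne–Dunly–Fenn: 5.8+1.9+0.8+6.9 = 15.4
Marden–Kelso–Varne–Tarn–Colne–Dunly–Fenn: 5.8+1.9+0.5+0.7+5.1+6.9 = 20.9
Marden–Varne–Dunly–Fenn: 8.2+0.8+6.9 = 15.9
Marden–Varne–Tarn–Colne–Dunly–Fenn: 8.2+0.5+0.7+5.1+6.9 = 21.4
Cheapest is Marden–Kelso–Varne–Dunly–Fenn at 15.4 km.
So from Marden the first move is to Kelso.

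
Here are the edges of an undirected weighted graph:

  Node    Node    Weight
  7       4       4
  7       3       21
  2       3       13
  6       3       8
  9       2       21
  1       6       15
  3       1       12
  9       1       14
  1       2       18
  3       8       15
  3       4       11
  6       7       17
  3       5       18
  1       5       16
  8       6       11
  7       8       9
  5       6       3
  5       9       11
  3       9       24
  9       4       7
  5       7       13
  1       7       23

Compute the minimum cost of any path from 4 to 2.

Shortest distances from 4:
4: 0
7: 4  (via 4)
9: 7  (via 4)
3: 11  (via 4)
8: 13  (via 7)
5: 17  (via 7)
6: 19  (via 3)
1: 21  (via 9)
2: 24  (via 3)
Shortest route: 4–3–2 = 24.

24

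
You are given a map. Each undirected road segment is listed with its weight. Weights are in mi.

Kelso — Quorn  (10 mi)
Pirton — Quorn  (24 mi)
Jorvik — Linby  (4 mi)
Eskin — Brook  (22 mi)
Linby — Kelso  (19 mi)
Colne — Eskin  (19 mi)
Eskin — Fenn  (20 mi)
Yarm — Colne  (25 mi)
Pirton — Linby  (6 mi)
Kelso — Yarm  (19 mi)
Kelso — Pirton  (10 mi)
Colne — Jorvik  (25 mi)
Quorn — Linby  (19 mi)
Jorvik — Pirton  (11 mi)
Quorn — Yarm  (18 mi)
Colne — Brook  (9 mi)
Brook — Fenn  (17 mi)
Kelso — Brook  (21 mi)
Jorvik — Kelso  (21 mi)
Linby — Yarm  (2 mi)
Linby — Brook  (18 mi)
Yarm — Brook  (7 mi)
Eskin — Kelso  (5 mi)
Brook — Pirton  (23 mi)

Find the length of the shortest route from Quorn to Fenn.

Candidate routes:
Quorn → Kelso → Eskin → Fenn: 10+5+20 = 35
Quorn → Kelso → Brook → Fenn: 10+21+17 = 48
Quorn → Yarm → Brook → Fenn: 18+7+17 = 42
Quorn → Linby → Yarm → Brook → Fenn: 19+2+7+17 = 45
The minimum is 35 mi via Quorn → Kelso → Eskin → Fenn.

35 mi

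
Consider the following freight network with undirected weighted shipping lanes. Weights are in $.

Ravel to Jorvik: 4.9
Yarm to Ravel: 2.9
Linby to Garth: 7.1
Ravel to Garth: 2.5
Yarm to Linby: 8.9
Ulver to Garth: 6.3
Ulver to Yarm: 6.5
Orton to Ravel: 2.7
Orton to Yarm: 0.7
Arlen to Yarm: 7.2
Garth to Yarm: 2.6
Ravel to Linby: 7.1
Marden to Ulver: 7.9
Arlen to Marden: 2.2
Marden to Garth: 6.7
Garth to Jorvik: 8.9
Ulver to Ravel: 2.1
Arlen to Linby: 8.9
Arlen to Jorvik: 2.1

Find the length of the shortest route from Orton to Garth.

Shortest distances from Orton:
Orton: 0
Yarm: 0.7  (via Orton)
Ravel: 2.7  (via Orton)
Garth: 3.3  (via Yarm)
Shortest route: Orton–Yarm–Garth = $3.3.

$3.3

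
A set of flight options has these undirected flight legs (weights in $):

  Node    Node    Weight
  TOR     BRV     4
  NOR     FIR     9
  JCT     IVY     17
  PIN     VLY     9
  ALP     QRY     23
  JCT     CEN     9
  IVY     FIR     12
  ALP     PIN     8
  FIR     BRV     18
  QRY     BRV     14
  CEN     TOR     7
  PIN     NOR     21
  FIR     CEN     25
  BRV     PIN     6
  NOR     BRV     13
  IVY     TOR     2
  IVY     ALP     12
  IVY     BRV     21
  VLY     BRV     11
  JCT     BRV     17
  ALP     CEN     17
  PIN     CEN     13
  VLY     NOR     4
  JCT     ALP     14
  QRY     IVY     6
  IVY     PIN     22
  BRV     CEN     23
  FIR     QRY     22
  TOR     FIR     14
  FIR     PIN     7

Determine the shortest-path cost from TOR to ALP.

Candidate routes:
TOR - CEN - PIN - ALP: 7+13+8 = 28
TOR - BRV - PIN - ALP: 4+6+8 = 18
TOR - IVY - ALP: 2+12 = 14
TOR - CEN - ALP: 7+17 = 24
Cheapest is TOR - IVY - ALP at $14.

$14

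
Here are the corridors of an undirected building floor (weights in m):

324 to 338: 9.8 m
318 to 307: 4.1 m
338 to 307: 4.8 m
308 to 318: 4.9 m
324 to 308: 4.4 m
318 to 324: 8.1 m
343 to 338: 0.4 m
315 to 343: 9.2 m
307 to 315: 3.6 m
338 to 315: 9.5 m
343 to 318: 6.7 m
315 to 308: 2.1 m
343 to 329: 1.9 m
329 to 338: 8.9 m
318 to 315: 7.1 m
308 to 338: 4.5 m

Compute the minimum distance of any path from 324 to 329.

Compare a few routes:
324–338–343–329: 9.8+0.4+1.9 = 12.1
324–308–338–343–329: 4.4+4.5+0.4+1.9 = 11.2
Cheapest is 324–308–338–343–329 at 11.2 m.

11.2 m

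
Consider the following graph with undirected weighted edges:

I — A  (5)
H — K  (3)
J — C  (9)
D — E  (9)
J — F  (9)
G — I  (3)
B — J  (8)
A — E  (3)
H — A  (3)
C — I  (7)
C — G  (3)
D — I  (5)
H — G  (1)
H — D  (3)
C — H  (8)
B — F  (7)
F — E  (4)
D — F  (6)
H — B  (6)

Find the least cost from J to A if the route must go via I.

20

Best J to I: J → C → G → I costing 15
Shortest I→A: I → A = 5
Total via I: 15 + 5 = 20.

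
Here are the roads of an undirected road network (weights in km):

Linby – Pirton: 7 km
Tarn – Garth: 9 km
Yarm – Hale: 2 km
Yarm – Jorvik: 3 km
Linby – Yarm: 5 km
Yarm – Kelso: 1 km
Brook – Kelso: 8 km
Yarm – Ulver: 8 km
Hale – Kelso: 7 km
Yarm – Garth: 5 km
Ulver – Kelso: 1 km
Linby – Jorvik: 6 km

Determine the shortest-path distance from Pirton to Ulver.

14 km

Shortest distances from Pirton:
Pirton: 0
Linby: 7  (via Pirton)
Yarm: 12  (via Linby)
Jorvik: 13  (via Linby)
Kelso: 13  (via Yarm)
Hale: 14  (via Yarm)
Ulver: 14  (via Kelso)
Shortest route: Pirton–Linby–Yarm–Kelso–Ulver = 14 km.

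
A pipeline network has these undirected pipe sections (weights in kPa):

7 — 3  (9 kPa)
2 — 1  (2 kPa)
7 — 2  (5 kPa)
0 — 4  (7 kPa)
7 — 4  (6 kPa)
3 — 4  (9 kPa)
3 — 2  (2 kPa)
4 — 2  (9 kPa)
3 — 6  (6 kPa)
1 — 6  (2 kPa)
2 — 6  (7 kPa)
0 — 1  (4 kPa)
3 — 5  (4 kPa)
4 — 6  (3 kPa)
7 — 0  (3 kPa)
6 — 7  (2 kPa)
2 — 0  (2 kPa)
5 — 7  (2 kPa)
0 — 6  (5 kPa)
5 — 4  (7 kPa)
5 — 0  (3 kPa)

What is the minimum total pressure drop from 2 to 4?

7 kPa

Candidate routes:
2 → 1 → 6 → 4: 2+2+3 = 7
2 → 0 → 4: 2+7 = 9
The minimum is 7 kPa via 2 → 1 → 6 → 4.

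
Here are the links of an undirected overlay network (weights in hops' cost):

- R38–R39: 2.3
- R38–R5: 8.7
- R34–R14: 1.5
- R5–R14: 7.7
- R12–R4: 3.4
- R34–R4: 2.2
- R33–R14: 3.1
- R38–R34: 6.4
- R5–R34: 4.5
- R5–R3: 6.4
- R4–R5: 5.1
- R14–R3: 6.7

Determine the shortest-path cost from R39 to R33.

Enumerating some paths:
R39 - R38 - R34 - R14 - R33: 2.3+6.4+1.5+3.1 = 13.3
R39 - R38 - R5 - R34 - R14 - R33: 2.3+8.7+4.5+1.5+3.1 = 20.1
Cheapest is R39 - R38 - R34 - R14 - R33 at 13.3 hops' cost.

13.3 hops' cost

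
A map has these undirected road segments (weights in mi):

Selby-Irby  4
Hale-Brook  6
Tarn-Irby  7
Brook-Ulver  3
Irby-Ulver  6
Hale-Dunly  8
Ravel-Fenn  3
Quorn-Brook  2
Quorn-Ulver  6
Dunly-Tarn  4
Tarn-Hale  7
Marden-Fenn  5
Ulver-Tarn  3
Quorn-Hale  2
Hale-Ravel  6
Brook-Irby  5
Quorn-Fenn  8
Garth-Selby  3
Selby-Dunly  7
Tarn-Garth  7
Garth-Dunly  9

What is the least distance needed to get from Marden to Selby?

Running Dijkstra from Marden:
Marden: 0
Fenn: 5  (via Marden)
Ravel: 8  (via Fenn)
Quorn: 13  (via Fenn)
Hale: 14  (via Ravel)
Brook: 15  (via Quorn)
Ulver: 18  (via Brook)
Irby: 20  (via Brook)
Tarn: 21  (via Hale)
Dunly: 22  (via Hale)
Selby: 24  (via Irby)
Shortest route: Marden → Fenn → Quorn → Brook → Irby → Selby = 24 mi.

24 mi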